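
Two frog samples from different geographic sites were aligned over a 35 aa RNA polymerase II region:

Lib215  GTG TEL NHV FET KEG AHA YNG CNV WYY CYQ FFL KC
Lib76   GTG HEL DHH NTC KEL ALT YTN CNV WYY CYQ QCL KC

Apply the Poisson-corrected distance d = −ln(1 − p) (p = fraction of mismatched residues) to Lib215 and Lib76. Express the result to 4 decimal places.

The sequences differ at positions 4 (T/H), 7 (N/D), 9 (V/H), 10 (F/N), 11 (E/T), 12 (T/C), 15 (G/L), 17 (H/L), 18 (A/T), 20 (N/T), 21 (G/N), 31 (F/Q), 32 (F/C).
p = 13/35 = 0.371429.
d = −ln(1 − 0.371429) = −ln(0.628571) = 0.4643.

0.4643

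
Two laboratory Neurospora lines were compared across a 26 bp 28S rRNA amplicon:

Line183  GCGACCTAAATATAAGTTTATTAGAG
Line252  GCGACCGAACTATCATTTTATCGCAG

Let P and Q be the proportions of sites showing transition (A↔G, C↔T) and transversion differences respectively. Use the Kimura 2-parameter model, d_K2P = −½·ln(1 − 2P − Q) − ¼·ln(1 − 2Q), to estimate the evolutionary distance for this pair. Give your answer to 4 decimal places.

0.3338

The sequences differ at positions 7 (T/G, transversion), 10 (A/C, transversion), 14 (A/C, transversion), 16 (G/T, transversion), 22 (T/C, transition), 23 (A/G, transition), 24 (G/C, transversion).
Of the 7 differences, 2 transitions and 5 transversions over 26 sites: P = 2/26 = 0.076923, Q = 5/26 = 0.192308.
d = −0.5·ln(0.653846) − 0.25·ln(0.615384) = −0.5·(-0.424883) − 0.25·(-0.485509) = 0.3338.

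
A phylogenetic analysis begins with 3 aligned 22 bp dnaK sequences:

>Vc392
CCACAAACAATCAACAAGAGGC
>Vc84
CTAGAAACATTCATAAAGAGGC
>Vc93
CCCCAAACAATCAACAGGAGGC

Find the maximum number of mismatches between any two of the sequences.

7

Pairwise Hamming distances:
  Vc392 vs Vc84: 5
  Vc392 vs Vc93: 2
  Vc84 vs Vc93: 7
The largest is 7, between Vc84 and Vc93.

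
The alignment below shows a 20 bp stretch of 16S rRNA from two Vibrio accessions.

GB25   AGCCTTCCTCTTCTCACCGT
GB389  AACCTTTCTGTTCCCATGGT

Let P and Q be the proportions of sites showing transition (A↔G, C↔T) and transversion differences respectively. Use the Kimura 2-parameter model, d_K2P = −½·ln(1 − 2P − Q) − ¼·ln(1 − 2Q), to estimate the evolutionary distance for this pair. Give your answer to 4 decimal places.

The sequences differ at positions 2 (G/A, transition), 7 (C/T, transition), 10 (C/G, transversion), 14 (T/C, transition), 17 (C/T, transition), 18 (C/G, transversion).
Of the 6 differences, 4 transitions and 2 transversions over 20 sites: P = 4/20 = 0.200000, Q = 2/20 = 0.100000.
d = −0.5·ln(0.500000) − 0.25·ln(0.800000) = −0.5·(-0.693147) − 0.25·(-0.223144) = 0.4024.

0.4024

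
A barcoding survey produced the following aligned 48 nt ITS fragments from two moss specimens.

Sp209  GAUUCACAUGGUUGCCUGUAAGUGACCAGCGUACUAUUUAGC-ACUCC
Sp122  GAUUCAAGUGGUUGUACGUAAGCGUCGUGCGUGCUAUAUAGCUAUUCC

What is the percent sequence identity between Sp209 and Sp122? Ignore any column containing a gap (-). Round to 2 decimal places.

74.47%

Excluding the 1 gap column leaves 47 comparable sites.
Differing sites — 7:C/A; 8:A/G; 15:C/U; 16:C/A; 17:U/C; 23:U/C; 25:A/U; 27:C/G; 28:A/U; 33:A/G; 38:U/A; 45:C/U.
35 of the 47 comparable sites match, so the percent identity is 35/47 × 100 = 74.47%.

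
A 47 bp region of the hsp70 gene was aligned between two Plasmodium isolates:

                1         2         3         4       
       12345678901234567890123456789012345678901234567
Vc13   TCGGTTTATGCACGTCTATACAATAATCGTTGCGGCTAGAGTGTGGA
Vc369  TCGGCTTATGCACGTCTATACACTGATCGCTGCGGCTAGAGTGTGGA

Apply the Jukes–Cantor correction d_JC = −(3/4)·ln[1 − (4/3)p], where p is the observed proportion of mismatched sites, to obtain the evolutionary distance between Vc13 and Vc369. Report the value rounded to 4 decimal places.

0.0903

Differing sites — 5:T/C; 23:A/C; 25:A/G; 30:T/C.
p = 4/47 = 0.085106.
d = −0.75 · ln(1 − (4/3)·0.085106) = −0.75 · ln(0.886525) = −0.75 · (-0.120446) = 0.0903.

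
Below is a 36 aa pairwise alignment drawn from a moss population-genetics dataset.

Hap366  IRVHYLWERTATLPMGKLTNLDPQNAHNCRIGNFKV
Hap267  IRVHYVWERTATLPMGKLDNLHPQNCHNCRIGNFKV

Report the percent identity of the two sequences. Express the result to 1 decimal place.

Mismatches occur at site 6 (L↔V), site 19 (T↔D), site 22 (D↔H), site 26 (A↔C).
32 of the 36 sites match, so the percent identity is 32/36 × 100 = 88.9%.

88.9%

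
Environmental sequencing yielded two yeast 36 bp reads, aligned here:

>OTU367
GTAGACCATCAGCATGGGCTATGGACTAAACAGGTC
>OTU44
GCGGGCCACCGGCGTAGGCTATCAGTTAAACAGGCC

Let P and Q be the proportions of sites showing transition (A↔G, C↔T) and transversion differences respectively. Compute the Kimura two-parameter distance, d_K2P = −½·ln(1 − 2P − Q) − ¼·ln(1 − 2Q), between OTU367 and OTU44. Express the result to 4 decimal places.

Mismatches occur at site 2 (T↔C, transition), site 3 (A↔G, transition), site 5 (A↔G, transition), site 9 (T↔C, transition), site 11 (A↔G, transition), site 14 (A↔G, transition), site 16 (G↔A, transition), site 23 (G↔C, transversion), site 24 (G↔A, transition), site 25 (A↔G, transition), site 26 (C↔T, transition), site 35 (T↔C, transition).
Of the 12 differences, 11 transitions and 1 transversion over 36 sites: P = 11/36 = 0.305556, Q = 1/36 = 0.027778.
d = −0.5·ln(0.361110) − 0.25·ln(0.944444) = −0.5·(-1.018573) − 0.25·(-0.057159) = 0.5236.

0.5236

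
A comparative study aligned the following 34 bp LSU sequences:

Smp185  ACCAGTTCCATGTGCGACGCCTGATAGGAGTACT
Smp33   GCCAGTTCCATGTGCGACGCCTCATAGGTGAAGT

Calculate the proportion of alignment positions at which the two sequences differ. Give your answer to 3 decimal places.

0.147

Differing sites — 1:A/G; 23:G/C; 29:A/T; 31:T/A; 33:C/G.
There are 5 differences over 34 sites, so p = 5/34 = 0.147.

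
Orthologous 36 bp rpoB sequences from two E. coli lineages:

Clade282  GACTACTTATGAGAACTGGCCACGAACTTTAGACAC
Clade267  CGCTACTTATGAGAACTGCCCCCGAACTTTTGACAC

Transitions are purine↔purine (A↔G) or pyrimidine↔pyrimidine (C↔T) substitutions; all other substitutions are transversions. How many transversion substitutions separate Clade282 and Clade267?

4

The sequences differ at positions 1 (G/C, transversion), 2 (A/G, transition), 19 (G/C, transversion), 22 (A/C, transversion), 31 (A/T, transversion).
Of the 5 differences, 1 transition and 4 transversions, so the answer is 4.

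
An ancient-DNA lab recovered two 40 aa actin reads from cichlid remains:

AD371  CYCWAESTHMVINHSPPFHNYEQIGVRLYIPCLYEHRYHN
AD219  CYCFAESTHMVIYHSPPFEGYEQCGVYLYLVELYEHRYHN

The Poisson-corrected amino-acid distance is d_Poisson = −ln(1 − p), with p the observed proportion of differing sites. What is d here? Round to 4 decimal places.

Mismatches occur at site 4 (W/F), site 13 (N/Y), site 19 (H/E), site 20 (N/G), site 24 (I/C), site 27 (R/Y), site 30 (I/L), site 31 (P/V), site 32 (C/E).
p = 9/40 = 0.225000.
d = −ln(1 − 0.225000) = −ln(0.775000) = 0.2549.

0.2549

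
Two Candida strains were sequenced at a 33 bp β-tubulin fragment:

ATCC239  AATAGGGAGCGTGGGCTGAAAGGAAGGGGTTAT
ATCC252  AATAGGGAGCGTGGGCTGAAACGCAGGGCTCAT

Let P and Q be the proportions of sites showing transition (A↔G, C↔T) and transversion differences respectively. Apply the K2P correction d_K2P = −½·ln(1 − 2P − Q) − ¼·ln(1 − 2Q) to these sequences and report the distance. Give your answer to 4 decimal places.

Differing sites — 22:G/C (Tv); 24:A/C (Tv); 29:G/C (Tv); 31:T/C (Ti).
Of the 4 differences, 1 transition and 3 transversions over 33 sites: P = 1/33 = 0.030303, Q = 3/33 = 0.090909.
d = −0.5·ln(0.848485) − 0.25·ln(0.818182) = −0.5·(-0.164303) − 0.25·(-0.200670) = 0.1323.

0.1323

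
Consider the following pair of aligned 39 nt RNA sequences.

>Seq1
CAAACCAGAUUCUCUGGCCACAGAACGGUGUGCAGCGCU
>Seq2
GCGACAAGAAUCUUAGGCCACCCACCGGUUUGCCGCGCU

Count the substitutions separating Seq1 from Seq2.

Differing sites — 1:C/G; 2:A/C; 3:A/G; 6:C/A; 10:U/A; 14:C/U; 15:U/A; 22:A/C; 23:G/C; 25:A/C; 30:G/U; 34:A/C.
That gives 12 mismatches out of 39 aligned sites, so the Hamming distance is 12.

12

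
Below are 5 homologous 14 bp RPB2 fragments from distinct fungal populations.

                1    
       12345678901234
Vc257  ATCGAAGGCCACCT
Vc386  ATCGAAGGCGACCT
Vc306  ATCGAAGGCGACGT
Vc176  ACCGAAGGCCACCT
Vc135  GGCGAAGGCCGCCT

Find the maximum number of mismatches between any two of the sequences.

5

Pairwise Hamming distances:
  Vc257 vs Vc386: 1
  Vc257 vs Vc306: 2
  Vc257 vs Vc176: 1
  Vc257 vs Vc135: 3
  Vc386 vs Vc306: 1
  Vc386 vs Vc176: 2
  Vc386 vs Vc135: 4
  Vc306 vs Vc176: 3
  Vc306 vs Vc135: 5
  Vc176 vs Vc135: 3
The largest is 5, between Vc306 and Vc135.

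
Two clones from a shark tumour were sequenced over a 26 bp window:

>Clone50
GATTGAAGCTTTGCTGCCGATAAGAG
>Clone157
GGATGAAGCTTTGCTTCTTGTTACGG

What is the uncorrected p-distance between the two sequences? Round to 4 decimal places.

The sequences differ at positions 2 (A/G), 3 (T/A), 16 (G/T), 18 (C/T), 19 (G/T), 20 (A/G), 22 (A/T), 24 (G/C), 25 (A/G).
There are 9 differences over 26 sites, so p = 9/26 = 0.3462.

0.3462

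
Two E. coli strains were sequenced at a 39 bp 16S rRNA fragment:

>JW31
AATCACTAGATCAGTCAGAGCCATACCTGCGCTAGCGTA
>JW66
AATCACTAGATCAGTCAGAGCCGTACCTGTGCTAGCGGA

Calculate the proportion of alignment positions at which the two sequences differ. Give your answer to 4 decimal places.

0.0769

Mismatches occur at site 23 (A→G), site 30 (C→T), site 38 (T→G).
There are 3 differences over 39 sites, so p = 3/39 = 0.0769.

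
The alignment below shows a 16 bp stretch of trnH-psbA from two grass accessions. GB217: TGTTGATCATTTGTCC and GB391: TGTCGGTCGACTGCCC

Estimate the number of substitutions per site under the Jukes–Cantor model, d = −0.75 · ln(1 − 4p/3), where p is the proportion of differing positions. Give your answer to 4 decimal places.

Mismatches occur at site 4 (T→C), site 6 (A→G), site 9 (A→G), site 10 (T→A), site 11 (T→C), site 14 (T→C).
p = 6/16 = 0.375000.
d = −0.75 · ln(1 − (4/3)·0.375000) = −0.75 · ln(0.500000) = −0.75 · (-0.693147) = 0.5199.

0.5199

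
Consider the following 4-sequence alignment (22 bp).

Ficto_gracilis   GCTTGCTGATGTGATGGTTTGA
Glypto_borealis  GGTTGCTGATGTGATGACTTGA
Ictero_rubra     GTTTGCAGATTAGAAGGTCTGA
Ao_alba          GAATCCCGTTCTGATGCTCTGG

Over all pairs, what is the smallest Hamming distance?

3

Pairwise Hamming distances:
  Ficto_gracilis vs Glypto_borealis: 3
  Ficto_gracilis vs Ictero_rubra: 6
  Ficto_gracilis vs Ao_alba: 9
  Glypto_borealis vs Ictero_rubra: 8
  Glypto_borealis vs Ao_alba: 10
  Ictero_rubra vs Ao_alba: 10
The smallest is 3, between Ficto_gracilis and Glypto_borealis.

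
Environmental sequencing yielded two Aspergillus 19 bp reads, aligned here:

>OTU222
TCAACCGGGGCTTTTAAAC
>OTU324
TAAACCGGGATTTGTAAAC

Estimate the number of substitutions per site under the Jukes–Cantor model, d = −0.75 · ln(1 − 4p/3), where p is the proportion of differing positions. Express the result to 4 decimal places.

Mismatches occur at site 2 (C↔A), site 10 (G↔A), site 11 (C↔T), site 14 (T↔G).
p = 4/19 = 0.210526.
d = −0.75 · ln(1 − (4/3)·0.210526) = −0.75 · ln(0.719299) = −0.75 · (-0.329478) = 0.2471.

0.2471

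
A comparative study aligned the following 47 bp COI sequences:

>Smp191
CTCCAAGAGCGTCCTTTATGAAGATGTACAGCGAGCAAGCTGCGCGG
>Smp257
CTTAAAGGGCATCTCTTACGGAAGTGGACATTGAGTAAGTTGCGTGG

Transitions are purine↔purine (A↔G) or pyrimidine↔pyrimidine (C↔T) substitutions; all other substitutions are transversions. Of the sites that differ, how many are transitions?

Differing sites — 3:C/T (Ti); 4:C/A (Tv); 8:A/G (Ti); 11:G/A (Ti); 14:C/T (Ti); 15:T/C (Ti); 19:T/C (Ti); 21:A/G (Ti); 23:G/A (Ti); 24:A/G (Ti); 27:T/G (Tv); 31:G/T (Tv); 32:C/T (Ti); 36:C/T (Ti); 40:C/T (Ti); 45:C/T (Ti).
Of the 16 differences, 13 transitions and 3 transversions, so the answer is 13.

13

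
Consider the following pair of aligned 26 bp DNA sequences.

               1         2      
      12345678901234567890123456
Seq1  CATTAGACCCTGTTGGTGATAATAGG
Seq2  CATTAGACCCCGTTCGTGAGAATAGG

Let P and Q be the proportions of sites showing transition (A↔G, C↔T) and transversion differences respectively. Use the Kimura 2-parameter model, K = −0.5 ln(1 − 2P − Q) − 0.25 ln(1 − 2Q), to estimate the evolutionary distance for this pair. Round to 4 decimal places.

The sequences differ at positions 11 (T/C, transition), 15 (G/C, transversion), 20 (T/G, transversion).
Of the 3 differences, 1 transition and 2 transversions over 26 sites: P = 1/26 = 0.038462, Q = 2/26 = 0.076923.
d = −0.5·ln(0.846153) − 0.25·ln(0.846154) = −0.5·(-0.167055) − 0.25·(-0.167054) = 0.1253.

0.1253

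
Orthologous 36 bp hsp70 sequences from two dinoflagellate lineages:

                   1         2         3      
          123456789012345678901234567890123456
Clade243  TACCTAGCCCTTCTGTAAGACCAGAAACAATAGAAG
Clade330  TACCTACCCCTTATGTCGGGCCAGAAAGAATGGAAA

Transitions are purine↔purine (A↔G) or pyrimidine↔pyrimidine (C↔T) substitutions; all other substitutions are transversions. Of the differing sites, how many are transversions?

Differing sites — 7:G/C (Tv); 13:C/A (Tv); 17:A/C (Tv); 18:A/G (Ti); 20:A/G (Ti); 28:C/G (Tv); 32:A/G (Ti); 36:G/A (Ti).
Of the 8 differences, 4 transitions and 4 transversions, so the answer is 4.

4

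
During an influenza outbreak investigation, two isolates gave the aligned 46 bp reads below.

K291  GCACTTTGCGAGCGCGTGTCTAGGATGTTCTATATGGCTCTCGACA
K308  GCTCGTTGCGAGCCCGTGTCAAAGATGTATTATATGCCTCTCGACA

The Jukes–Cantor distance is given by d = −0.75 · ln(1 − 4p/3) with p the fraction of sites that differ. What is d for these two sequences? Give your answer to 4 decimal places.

Differing sites — 3:A/T; 5:T/G; 14:G/C; 21:T/A; 23:G/A; 29:T/A; 30:C/T; 37:G/C.
p = 8/46 = 0.173913.
d = −0.75 · ln(1 − (4/3)·0.173913) = −0.75 · ln(0.768116) = −0.75 · (-0.263815) = 0.1979.

0.1979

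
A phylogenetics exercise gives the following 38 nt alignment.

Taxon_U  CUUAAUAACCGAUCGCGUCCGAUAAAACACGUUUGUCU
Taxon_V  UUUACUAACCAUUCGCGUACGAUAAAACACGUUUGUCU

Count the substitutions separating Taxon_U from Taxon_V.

Mismatches occur at site 1 (C/U), site 5 (A/C), site 11 (G/A), site 12 (A/U), site 19 (C/A).
That gives 5 mismatches out of 38 aligned sites, so the Hamming distance is 5.

5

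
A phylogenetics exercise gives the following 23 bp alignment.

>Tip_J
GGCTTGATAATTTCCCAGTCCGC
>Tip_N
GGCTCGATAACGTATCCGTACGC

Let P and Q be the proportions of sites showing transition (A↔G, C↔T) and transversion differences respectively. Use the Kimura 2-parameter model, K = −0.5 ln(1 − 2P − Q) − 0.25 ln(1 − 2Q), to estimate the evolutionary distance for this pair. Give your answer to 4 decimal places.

Mismatches occur at site 5 (T↔C, transition), site 11 (T↔C, transition), site 12 (T↔G, transversion), site 14 (C↔A, transversion), site 15 (C↔T, transition), site 17 (A↔C, transversion), site 20 (C↔A, transversion).
Of the 7 differences, 3 transitions and 4 transversions over 23 sites: P = 3/23 = 0.130435, Q = 4/23 = 0.173913.
d = −0.5·ln(0.565217) − 0.25·ln(0.652174) = −0.5·(-0.570546) − 0.25·(-0.427444) = 0.3921.

0.3921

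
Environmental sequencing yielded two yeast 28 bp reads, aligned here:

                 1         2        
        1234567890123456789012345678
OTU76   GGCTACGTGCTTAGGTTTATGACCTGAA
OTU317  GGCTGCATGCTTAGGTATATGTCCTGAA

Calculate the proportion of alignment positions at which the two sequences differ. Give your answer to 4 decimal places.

Differing sites — 5:A/G; 7:G/A; 17:T/A; 22:A/T.
There are 4 differences over 28 sites, so p = 4/28 = 0.1429.

0.1429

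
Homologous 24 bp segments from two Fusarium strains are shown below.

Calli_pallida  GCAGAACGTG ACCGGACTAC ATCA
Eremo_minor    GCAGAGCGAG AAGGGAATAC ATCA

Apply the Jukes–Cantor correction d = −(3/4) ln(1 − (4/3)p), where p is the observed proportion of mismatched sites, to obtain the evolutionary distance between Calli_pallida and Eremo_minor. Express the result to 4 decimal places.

Mismatches occur at site 6 (A/G), site 9 (T/A), site 12 (C/A), site 13 (C/G), site 17 (C/A).
p = 5/24 = 0.208333.
d = −0.75 · ln(1 − (4/3)·0.208333) = −0.75 · ln(0.722223) = −0.75 · (-0.325421) = 0.2441.

0.2441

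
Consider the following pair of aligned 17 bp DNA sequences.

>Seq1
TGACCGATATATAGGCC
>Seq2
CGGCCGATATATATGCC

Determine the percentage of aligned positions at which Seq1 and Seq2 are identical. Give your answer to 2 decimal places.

The sequences differ at positions 1 (T/C), 3 (A/G), 14 (G/T).
14 of the 17 sites match, so the percent identity is 14/17 × 100 = 82.35%.

82.35%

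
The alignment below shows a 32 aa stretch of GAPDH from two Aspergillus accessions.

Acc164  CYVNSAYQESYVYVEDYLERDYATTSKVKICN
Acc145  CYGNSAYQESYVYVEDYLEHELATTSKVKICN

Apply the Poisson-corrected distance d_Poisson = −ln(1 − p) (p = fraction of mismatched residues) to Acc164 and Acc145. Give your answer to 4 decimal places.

0.1335

Mismatches occur at site 3 (V↔G), site 20 (R↔H), site 21 (D↔E), site 22 (Y↔L).
p = 4/32 = 0.125000.
d = −ln(1 − 0.125000) = −ln(0.875000) = 0.1335.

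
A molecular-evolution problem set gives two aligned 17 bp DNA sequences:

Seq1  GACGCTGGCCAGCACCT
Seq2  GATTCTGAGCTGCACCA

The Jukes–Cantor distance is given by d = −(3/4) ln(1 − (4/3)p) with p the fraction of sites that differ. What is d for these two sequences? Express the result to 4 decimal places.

0.4770

The sequences differ at positions 3 (C/T), 4 (G/T), 8 (G/A), 9 (C/G), 11 (A/T), 17 (T/A).
p = 6/17 = 0.352941.
d = −0.75 · ln(1 − (4/3)·0.352941) = −0.75 · ln(0.529412) = −0.75 · (-0.635988) = 0.4770.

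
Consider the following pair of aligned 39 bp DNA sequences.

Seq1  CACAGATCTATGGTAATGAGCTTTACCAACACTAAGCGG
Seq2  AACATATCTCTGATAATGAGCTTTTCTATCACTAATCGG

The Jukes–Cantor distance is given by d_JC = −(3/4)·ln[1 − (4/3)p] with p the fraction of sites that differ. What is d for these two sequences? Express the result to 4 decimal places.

0.2396

Mismatches occur at site 1 (C/A), site 5 (G/T), site 10 (A/C), site 13 (G/A), site 25 (A/T), site 27 (C/T), site 29 (A/T), site 36 (G/T).
p = 8/39 = 0.205128.
d = −0.75 · ln(1 − (4/3)·0.205128) = −0.75 · ln(0.726496) = −0.75 · (-0.319522) = 0.2396.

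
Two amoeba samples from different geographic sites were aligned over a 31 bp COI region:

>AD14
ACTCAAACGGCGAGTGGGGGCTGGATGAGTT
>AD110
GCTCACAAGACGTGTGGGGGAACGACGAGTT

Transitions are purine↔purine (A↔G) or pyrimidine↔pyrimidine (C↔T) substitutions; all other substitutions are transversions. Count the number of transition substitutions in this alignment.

The sequences differ at positions 1 (A/G, transition), 6 (A/C, transversion), 8 (C/A, transversion), 10 (G/A, transition), 13 (A/T, transversion), 21 (C/A, transversion), 22 (T/A, transversion), 23 (G/C, transversion), 26 (T/C, transition).
Of the 9 differences, 3 transitions and 6 transversions, so the answer is 3.

3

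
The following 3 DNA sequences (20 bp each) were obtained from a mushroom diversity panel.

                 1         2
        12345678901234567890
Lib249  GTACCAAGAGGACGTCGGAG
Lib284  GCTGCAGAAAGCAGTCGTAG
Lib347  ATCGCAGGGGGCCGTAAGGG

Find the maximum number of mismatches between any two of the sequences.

Pairwise Hamming distances:
  Lib249 vs Lib284: 9
  Lib249 vs Lib347: 9
  Lib284 vs Lib347: 11
The largest is 11, between Lib284 and Lib347.

11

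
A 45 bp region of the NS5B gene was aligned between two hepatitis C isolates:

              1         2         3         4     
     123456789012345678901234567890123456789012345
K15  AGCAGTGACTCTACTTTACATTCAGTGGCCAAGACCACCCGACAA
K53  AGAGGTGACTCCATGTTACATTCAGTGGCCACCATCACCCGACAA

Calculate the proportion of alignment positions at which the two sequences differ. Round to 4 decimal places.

Mismatches occur at site 3 (C↔A), site 4 (A↔G), site 12 (T↔C), site 14 (C↔T), site 15 (T↔G), site 32 (A↔C), site 33 (G↔C), site 35 (C↔T).
There are 8 differences over 45 sites, so p = 8/45 = 0.1778.

0.1778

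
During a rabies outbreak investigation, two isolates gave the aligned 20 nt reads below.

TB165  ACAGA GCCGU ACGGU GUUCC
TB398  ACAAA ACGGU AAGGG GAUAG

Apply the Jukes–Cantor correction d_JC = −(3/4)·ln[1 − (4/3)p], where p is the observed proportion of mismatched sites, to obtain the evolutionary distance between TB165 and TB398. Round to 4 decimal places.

Mismatches occur at site 4 (G/A), site 6 (G/A), site 8 (C/G), site 12 (C/A), site 15 (U/G), site 17 (U/A), site 19 (C/A), site 20 (C/G).
p = 8/20 = 0.400000.
d = −0.75 · ln(1 − (4/3)·0.400000) = −0.75 · ln(0.466667) = −0.75 · (-0.762139) = 0.5716.

0.5716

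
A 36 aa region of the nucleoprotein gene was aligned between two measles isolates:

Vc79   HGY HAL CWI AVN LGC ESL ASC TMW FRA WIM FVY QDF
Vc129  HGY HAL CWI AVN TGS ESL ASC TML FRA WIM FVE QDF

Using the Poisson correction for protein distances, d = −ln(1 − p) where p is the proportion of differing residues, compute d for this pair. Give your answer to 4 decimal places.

0.1178

Mismatches occur at site 13 (L↔T), site 15 (C↔S), site 24 (W↔L), site 33 (Y↔E).
p = 4/36 = 0.111111.
d = −ln(1 − 0.111111) = −ln(0.888889) = 0.1178.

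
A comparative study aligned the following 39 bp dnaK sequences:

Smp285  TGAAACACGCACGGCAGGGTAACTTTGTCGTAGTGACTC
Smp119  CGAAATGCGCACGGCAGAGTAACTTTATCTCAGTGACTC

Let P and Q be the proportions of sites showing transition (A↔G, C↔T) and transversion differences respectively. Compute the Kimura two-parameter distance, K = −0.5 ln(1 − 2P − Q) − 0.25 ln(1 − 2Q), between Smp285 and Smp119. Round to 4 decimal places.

Differing sites — 1:T/C (Ti); 6:C/T (Ti); 7:A/G (Ti); 18:G/A (Ti); 27:G/A (Ti); 30:G/T (Tv); 31:T/C (Ti).
Of the 7 differences, 6 transitions and 1 transversion over 39 sites: P = 6/39 = 0.153846, Q = 1/39 = 0.025641.
d = −0.5·ln(0.666667) − 0.25·ln(0.948718) = −0.5·(-0.405465) − 0.25·(-0.052644) = 0.2159.

0.2159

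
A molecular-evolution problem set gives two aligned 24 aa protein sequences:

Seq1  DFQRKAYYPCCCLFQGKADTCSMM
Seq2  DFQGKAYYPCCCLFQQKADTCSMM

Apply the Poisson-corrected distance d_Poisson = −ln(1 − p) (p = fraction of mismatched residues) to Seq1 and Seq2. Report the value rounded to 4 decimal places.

0.0870

Differing sites — 4:R/G; 16:G/Q.
p = 2/24 = 0.083333.
d = −ln(1 − 0.083333) = −ln(0.916667) = 0.0870.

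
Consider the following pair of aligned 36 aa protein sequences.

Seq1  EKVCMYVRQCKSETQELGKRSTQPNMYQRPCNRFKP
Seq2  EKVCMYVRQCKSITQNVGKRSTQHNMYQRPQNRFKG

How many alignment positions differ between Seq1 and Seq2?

Mismatches occur at site 13 (E/I), site 16 (E/N), site 17 (L/V), site 24 (P/H), site 31 (C/Q), site 36 (P/G).
That gives 6 mismatches out of 36 aligned sites, so the Hamming distance is 6.

6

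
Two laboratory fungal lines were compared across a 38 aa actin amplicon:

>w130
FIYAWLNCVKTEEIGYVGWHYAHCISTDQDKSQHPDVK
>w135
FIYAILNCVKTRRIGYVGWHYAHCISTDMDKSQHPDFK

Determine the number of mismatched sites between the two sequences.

5

Differing sites — 5:W/I; 12:E/R; 13:E/R; 29:Q/M; 37:V/F.
That gives 5 mismatches out of 38 aligned sites, so the Hamming distance is 5.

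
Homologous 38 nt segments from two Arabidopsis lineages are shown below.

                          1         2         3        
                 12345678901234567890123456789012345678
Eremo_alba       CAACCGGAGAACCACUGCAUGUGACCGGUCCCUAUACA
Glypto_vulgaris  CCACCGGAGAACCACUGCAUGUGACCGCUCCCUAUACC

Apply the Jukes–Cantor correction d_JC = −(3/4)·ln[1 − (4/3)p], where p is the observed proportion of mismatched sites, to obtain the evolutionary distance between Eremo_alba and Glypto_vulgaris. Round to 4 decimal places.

The sequences differ at positions 2 (A/C), 28 (G/C), 38 (A/C).
p = 3/38 = 0.078947.
d = −0.75 · ln(1 − (4/3)·0.078947) = −0.75 · ln(0.894737) = −0.75 · (-0.111225) = 0.0834.

0.0834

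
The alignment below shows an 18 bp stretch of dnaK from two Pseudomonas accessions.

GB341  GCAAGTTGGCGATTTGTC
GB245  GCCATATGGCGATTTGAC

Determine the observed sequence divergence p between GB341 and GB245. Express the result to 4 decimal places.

Differing sites — 3:A/C; 5:G/T; 6:T/A; 17:T/A.
There are 4 differences over 18 sites, so p = 4/18 = 0.2222.

0.2222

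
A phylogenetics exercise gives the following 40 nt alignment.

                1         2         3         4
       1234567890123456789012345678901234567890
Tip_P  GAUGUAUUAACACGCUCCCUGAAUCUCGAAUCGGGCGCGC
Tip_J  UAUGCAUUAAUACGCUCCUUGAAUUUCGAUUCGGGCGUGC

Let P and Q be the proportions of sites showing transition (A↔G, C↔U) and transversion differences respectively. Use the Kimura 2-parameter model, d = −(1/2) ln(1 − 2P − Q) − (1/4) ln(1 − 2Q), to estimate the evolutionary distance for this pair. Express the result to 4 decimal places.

Differing sites — 1:G/U (Tv); 5:U/C (Ti); 11:C/U (Ti); 19:C/U (Ti); 25:C/U (Ti); 30:A/U (Tv); 38:C/U (Ti).
Of the 7 differences, 5 transitions and 2 transversions over 40 sites: P = 5/40 = 0.125000, Q = 2/40 = 0.050000.
d = −0.5·ln(0.700000) − 0.25·ln(0.900000) = −0.5·(-0.356675) − 0.25·(-0.105361) = 0.2047.

0.2047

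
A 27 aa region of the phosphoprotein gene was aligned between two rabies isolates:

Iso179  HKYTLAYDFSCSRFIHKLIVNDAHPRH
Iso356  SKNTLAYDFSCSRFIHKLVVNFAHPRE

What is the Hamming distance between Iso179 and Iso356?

The sequences differ at positions 1 (H/S), 3 (Y/N), 19 (I/V), 22 (D/F), 27 (H/E).
That gives 5 mismatches out of 27 aligned sites, so the Hamming distance is 5.

5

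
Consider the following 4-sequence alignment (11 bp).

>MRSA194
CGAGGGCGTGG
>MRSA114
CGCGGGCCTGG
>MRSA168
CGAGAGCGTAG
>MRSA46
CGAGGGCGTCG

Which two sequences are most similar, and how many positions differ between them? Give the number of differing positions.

1

Pairwise Hamming distances:
  MRSA194 vs MRSA114: 2
  MRSA194 vs MRSA168: 2
  MRSA194 vs MRSA46: 1
  MRSA114 vs MRSA168: 4
  MRSA114 vs MRSA46: 3
  MRSA168 vs MRSA46: 2
The smallest is 1, between MRSA194 and MRSA46.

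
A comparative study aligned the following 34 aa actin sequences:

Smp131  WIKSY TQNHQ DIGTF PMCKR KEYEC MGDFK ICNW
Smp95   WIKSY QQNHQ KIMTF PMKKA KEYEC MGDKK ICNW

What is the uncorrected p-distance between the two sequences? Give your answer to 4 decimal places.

The sequences differ at positions 6 (T/Q), 11 (D/K), 13 (G/M), 18 (C/K), 20 (R/A), 29 (F/K).
There are 6 differences over 34 sites, so p = 6/34 = 0.1765.

0.1765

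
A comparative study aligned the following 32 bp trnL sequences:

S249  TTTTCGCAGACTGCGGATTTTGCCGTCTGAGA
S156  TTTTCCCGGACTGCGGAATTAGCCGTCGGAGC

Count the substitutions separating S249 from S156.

The sequences differ at positions 6 (G/C), 8 (A/G), 18 (T/A), 21 (T/A), 28 (T/G), 32 (A/C).
That gives 6 mismatches out of 32 aligned sites, so the Hamming distance is 6.

6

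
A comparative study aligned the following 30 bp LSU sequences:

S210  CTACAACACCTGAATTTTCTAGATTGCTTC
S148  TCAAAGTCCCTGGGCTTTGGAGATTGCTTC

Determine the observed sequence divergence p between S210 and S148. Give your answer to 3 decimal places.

The sequences differ at positions 1 (C/T), 2 (T/C), 4 (C/A), 6 (A/G), 7 (C/T), 8 (A/C), 13 (A/G), 14 (A/G), 15 (T/C), 19 (C/G), 20 (T/G).
There are 11 differences over 30 sites, so p = 11/30 = 0.367.

0.367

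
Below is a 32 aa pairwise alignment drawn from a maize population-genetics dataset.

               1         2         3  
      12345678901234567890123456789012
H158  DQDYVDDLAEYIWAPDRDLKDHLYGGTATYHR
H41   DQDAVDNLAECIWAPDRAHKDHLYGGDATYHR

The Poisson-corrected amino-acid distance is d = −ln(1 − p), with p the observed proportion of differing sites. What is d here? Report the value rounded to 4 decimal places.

0.2076

Differing sites — 4:Y/A; 7:D/N; 11:Y/C; 18:D/A; 19:L/H; 27:T/D.
p = 6/32 = 0.187500.
d = −ln(1 − 0.187500) = −ln(0.812500) = 0.2076.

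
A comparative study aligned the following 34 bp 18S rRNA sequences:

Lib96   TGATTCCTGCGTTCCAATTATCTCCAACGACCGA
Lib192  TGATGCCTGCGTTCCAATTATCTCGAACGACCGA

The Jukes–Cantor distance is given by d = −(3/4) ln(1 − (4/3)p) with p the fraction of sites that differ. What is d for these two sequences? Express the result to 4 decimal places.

Mismatches occur at site 5 (T→G), site 25 (C→G).
p = 2/34 = 0.058824.
d = −0.75 · ln(1 − (4/3)·0.058824) = −0.75 · ln(0.921568) = −0.75 · (-0.081679) = 0.0613.

0.0613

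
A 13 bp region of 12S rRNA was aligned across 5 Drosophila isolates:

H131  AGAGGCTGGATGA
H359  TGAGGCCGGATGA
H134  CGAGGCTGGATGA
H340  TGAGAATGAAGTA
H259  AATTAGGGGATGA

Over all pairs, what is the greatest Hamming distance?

9

Pairwise Hamming distances:
  H131 vs H359: 2
  H131 vs H134: 1
  H131 vs H340: 6
  H131 vs H259: 6
  H359 vs H134: 2
  H359 vs H340: 6
  H359 vs H259: 7
  H134 vs H340: 6
  H134 vs H259: 7
  H340 vs H259: 9
The largest is 9, between H340 and H259.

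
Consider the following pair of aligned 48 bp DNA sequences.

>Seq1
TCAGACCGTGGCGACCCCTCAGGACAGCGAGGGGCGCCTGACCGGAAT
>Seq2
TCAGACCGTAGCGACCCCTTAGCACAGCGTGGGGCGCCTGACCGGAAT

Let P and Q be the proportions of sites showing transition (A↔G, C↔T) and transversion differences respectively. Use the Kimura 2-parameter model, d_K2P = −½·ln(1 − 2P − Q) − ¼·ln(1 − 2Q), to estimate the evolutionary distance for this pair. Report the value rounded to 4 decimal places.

Mismatches occur at site 10 (G↔A, transition), site 20 (C↔T, transition), site 23 (G↔C, transversion), site 30 (A↔T, transversion).
Of the 4 differences, 2 transitions and 2 transversions over 48 sites: P = 2/48 = 0.041667, Q = 2/48 = 0.041667.
d = −0.5·ln(0.874999) − 0.25·ln(0.916666) = −0.5·(-0.133533) − 0.25·(-0.087012) = 0.0885.

0.0885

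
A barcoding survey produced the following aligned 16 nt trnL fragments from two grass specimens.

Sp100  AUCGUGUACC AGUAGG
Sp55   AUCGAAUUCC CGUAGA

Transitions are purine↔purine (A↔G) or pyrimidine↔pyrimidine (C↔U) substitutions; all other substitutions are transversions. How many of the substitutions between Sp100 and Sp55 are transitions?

2

The sequences differ at positions 5 (U/A, transversion), 6 (G/A, transition), 8 (A/U, transversion), 11 (A/C, transversion), 16 (G/A, transition).
Of the 5 differences, 2 transitions and 3 transversions, so the answer is 2.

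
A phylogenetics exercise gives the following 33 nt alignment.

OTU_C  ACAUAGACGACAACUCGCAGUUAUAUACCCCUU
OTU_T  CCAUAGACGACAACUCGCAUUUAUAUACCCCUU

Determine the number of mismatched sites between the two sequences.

2

The sequences differ at positions 1 (A/C), 20 (G/U).
That gives 2 mismatches out of 33 aligned sites, so the Hamming distance is 2.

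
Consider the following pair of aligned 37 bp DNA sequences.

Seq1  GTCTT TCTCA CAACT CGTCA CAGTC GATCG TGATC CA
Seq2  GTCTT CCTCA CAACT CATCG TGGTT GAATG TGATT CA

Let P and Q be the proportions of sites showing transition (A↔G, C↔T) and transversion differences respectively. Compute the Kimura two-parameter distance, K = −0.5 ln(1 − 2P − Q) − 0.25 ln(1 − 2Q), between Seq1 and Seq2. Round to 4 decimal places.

The sequences differ at positions 6 (T/C, transition), 17 (G/A, transition), 20 (A/G, transition), 21 (C/T, transition), 22 (A/G, transition), 25 (C/T, transition), 28 (T/A, transversion), 29 (C/T, transition), 35 (C/T, transition).
Of the 9 differences, 8 transitions and 1 transversion over 37 sites: P = 8/37 = 0.216216, Q = 1/37 = 0.027027.
d = −0.5·ln(0.540541) − 0.25·ln(0.945946) = −0.5·(-0.615185) − 0.25·(-0.055570) = 0.3215.

0.3215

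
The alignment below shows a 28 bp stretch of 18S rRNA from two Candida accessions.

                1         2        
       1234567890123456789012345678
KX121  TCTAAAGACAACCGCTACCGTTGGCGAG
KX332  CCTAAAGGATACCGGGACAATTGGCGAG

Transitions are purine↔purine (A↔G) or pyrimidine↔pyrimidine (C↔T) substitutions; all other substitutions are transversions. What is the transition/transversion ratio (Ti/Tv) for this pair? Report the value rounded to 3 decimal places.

0.600

Mismatches occur at site 1 (T/C, transition), site 8 (A/G, transition), site 9 (C/A, transversion), site 10 (A/T, transversion), site 15 (C/G, transversion), site 16 (T/G, transversion), site 19 (C/A, transversion), site 20 (G/A, transition).
Of the 8 differences, 3 transitions and 5 transversions, so Ti/Tv = 3/5 = 0.600.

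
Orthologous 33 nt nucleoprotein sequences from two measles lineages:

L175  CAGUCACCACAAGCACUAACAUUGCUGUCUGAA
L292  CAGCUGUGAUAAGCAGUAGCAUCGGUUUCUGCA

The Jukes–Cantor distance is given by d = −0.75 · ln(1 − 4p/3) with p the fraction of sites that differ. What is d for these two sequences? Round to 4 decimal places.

Differing sites — 4:U/C; 5:C/U; 6:A/G; 7:C/U; 8:C/G; 10:C/U; 16:C/G; 19:A/G; 23:U/C; 25:C/G; 27:G/U; 32:A/C.
p = 12/33 = 0.363636.
d = −0.75 · ln(1 − (4/3)·0.363636) = −0.75 · ln(0.515152) = −0.75 · (-0.663293) = 0.4975.

0.4975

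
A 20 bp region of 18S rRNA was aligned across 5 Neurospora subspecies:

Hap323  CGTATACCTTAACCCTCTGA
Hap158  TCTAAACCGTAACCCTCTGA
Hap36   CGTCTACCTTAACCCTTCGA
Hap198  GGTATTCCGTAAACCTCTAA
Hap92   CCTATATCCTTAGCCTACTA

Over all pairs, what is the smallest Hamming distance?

3

Pairwise Hamming distances:
  Hap323 vs Hap158: 4
  Hap323 vs Hap36: 3
  Hap323 vs Hap198: 5
  Hap323 vs Hap92: 8
  Hap158 vs Hap36: 7
  Hap158 vs Hap198: 6
  Hap158 vs Hap92: 9
  Hap36 vs Hap198: 8
  Hap36 vs Hap92: 8
  Hap198 vs Hap92: 10
The smallest is 3, between Hap323 and Hap36.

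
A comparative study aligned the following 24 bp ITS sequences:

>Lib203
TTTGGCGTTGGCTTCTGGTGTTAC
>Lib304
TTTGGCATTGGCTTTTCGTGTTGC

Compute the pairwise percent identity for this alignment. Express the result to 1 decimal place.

83.3%

The sequences differ at positions 7 (G/A), 15 (C/T), 17 (G/C), 23 (A/G).
20 of the 24 sites match, so the percent identity is 20/24 × 100 = 83.3%.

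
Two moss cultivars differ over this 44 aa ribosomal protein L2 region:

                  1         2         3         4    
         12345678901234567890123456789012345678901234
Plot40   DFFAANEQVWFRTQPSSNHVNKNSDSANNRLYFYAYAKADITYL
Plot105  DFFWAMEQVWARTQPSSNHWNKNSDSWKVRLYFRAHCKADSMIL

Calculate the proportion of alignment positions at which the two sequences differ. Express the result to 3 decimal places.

The sequences differ at positions 4 (A/W), 6 (N/M), 11 (F/A), 20 (V/W), 27 (A/W), 28 (N/K), 29 (N/V), 34 (Y/R), 36 (Y/H), 37 (A/C), 41 (I/S), 42 (T/M), 43 (Y/I).
There are 13 differences over 44 sites, so p = 13/44 = 0.295.

0.295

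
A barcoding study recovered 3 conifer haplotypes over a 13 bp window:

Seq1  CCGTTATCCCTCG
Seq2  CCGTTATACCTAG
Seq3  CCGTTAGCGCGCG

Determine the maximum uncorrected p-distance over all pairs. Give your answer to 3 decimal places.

Pairwise Hamming distances:
  Seq1 vs Seq2: 2
  Seq1 vs Seq3: 3
  Seq2 vs Seq3: 5
The largest is 5 mismatches, between Seq2 and Seq3; p = 5/13 = 0.385.

0.385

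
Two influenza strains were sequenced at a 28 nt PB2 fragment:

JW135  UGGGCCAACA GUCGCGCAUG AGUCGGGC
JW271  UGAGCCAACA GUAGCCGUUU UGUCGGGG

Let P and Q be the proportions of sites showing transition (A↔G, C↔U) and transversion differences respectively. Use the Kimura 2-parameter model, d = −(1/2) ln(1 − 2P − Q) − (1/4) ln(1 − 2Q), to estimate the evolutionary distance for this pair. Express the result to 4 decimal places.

0.3672

The sequences differ at positions 3 (G/A, transition), 13 (C/A, transversion), 16 (G/C, transversion), 17 (C/G, transversion), 18 (A/U, transversion), 20 (G/U, transversion), 21 (A/U, transversion), 28 (C/G, transversion).
Of the 8 differences, 1 transition and 7 transversions over 28 sites: P = 1/28 = 0.035714, Q = 7/28 = 0.250000.
d = −0.5·ln(0.678572) − 0.25·ln(0.500000) = −0.5·(-0.387765) − 0.25·(-0.693147) = 0.3672.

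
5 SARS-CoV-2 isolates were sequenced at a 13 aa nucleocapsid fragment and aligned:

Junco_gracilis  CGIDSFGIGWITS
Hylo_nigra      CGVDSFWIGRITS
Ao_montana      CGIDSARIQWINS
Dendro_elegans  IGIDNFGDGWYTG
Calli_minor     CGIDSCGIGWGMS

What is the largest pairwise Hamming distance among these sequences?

9

Pairwise Hamming distances:
  Junco_gracilis vs Hylo_nigra: 3
  Junco_gracilis vs Ao_montana: 4
  Junco_gracilis vs Dendro_elegans: 5
  Junco_gracilis vs Calli_minor: 3
  Hylo_nigra vs Ao_montana: 6
  Hylo_nigra vs Dendro_elegans: 8
  Hylo_nigra vs Calli_minor: 6
  Ao_montana vs Dendro_elegans: 9
  Ao_montana vs Calli_minor: 5
  Dendro_elegans vs Calli_minor: 7
The largest is 9, between Ao_montana and Dendro_elegans.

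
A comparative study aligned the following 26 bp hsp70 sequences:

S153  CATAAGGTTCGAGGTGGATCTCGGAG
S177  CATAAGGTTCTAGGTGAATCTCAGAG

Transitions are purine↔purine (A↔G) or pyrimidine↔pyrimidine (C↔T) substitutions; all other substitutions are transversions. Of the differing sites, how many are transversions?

1

The sequences differ at positions 11 (G/T, transversion), 17 (G/A, transition), 23 (G/A, transition).
Of the 3 differences, 2 transitions and 1 transversion, so the answer is 1.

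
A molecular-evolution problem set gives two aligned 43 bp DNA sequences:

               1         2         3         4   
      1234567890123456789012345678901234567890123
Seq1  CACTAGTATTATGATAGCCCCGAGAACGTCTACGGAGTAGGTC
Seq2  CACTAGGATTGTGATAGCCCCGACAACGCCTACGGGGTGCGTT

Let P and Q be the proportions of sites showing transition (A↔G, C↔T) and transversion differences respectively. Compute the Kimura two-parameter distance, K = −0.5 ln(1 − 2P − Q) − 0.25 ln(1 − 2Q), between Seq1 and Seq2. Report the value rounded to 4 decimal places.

0.2176

Differing sites — 7:T/G (Tv); 11:A/G (Ti); 24:G/C (Tv); 29:T/C (Ti); 36:A/G (Ti); 39:A/G (Ti); 40:G/C (Tv); 43:C/T (Ti).
Of the 8 differences, 5 transitions and 3 transversions over 43 sites: P = 5/43 = 0.116279, Q = 3/43 = 0.069767.
d = −0.5·ln(0.697675) − 0.25·ln(0.860466) = −0.5·(-0.360002) − 0.25·(-0.150281) = 0.2176.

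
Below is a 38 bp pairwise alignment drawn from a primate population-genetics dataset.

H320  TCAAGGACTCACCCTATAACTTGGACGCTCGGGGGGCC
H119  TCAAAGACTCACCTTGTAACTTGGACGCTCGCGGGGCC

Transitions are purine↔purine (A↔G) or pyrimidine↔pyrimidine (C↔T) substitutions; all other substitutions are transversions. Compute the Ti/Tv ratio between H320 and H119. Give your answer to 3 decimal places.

3.000

Mismatches occur at site 5 (G/A, transition), site 14 (C/T, transition), site 16 (A/G, transition), site 32 (G/C, transversion).
Of the 4 differences, 3 transitions and 1 transversion, so Ti/Tv = 3/1 = 3.000.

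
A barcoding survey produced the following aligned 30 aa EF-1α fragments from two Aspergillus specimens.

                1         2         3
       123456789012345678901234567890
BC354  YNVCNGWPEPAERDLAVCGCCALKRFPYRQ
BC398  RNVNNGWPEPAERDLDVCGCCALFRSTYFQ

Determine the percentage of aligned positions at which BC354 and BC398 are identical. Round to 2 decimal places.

Mismatches occur at site 1 (Y↔R), site 4 (C↔N), site 16 (A↔D), site 24 (K↔F), site 26 (F↔S), site 27 (P↔T), site 29 (R↔F).
23 of the 30 sites match, so the percent identity is 23/30 × 100 = 76.67%.

76.67%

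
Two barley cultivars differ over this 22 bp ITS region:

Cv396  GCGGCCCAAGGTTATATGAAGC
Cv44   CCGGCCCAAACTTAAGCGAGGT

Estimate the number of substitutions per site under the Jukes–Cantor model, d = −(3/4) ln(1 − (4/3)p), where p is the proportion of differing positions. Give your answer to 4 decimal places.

0.4975

The sequences differ at positions 1 (G/C), 10 (G/A), 11 (G/C), 15 (T/A), 16 (A/G), 17 (T/C), 20 (A/G), 22 (C/T).
p = 8/22 = 0.363636.
d = −0.75 · ln(1 − (4/3)·0.363636) = −0.75 · ln(0.515152) = −0.75 · (-0.663293) = 0.4975.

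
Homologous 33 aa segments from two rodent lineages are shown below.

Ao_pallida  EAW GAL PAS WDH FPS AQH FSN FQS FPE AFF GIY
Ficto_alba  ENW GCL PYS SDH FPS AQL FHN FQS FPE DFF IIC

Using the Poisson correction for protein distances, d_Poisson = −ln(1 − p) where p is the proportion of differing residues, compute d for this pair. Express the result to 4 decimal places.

Differing sites — 2:A/N; 5:A/C; 8:A/Y; 10:W/S; 18:H/L; 20:S/H; 28:A/D; 31:G/I; 33:Y/C.
p = 9/33 = 0.272727.
d = −ln(1 − 0.272727) = −ln(0.727273) = 0.3185.

0.3185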